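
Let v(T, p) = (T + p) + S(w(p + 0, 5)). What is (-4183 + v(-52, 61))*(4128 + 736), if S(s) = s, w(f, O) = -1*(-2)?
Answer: -20292608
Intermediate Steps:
w(f, O) = 2
v(T, p) = 2 + T + p (v(T, p) = (T + p) + 2 = 2 + T + p)
(-4183 + v(-52, 61))*(4128 + 736) = (-4183 + (2 - 52 + 61))*(4128 + 736) = (-4183 + 11)*4864 = -4172*4864 = -20292608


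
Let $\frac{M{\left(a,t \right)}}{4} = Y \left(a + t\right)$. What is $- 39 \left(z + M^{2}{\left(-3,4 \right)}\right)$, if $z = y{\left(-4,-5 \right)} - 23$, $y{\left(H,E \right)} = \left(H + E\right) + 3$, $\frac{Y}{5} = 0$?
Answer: $1131$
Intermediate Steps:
$Y = 0$ ($Y = 5 \cdot 0 = 0$)
$y{\left(H,E \right)} = 3 + E + H$ ($y{\left(H,E \right)} = \left(E + H\right) + 3 = 3 + E + H$)
$M{\left(a,t \right)} = 0$ ($M{\left(a,t \right)} = 4 \cdot 0 \left(a + t\right) = 4 \cdot 0 = 0$)
$z = -29$ ($z = \left(3 - 5 - 4\right) - 23 = -6 - 23 = -29$)
$- 39 \left(z + M^{2}{\left(-3,4 \right)}\right) = - 39 \left(-29 + 0^{2}\right) = - 39 \left(-29 + 0\right) = \left(-39\right) \left(-29\right) = 1131$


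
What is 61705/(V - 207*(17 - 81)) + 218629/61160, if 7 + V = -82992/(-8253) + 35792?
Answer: 5696972049709/1178793008360 ≈ 4.8329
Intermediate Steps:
V = 14067457/393 (V = -7 + (-82992/(-8253) + 35792) = -7 + (-82992*(-1/8253) + 35792) = -7 + (3952/393 + 35792) = -7 + 14070208/393 = 14067457/393 ≈ 35795.)
61705/(V - 207*(17 - 81)) + 218629/61160 = 61705/(14067457/393 - 207*(17 - 81)) + 218629/61160 = 61705/(14067457/393 - 207*(-64)) + 218629*(1/61160) = 61705/(14067457/393 - 1*(-13248)) + 218629/61160 = 61705/(14067457/393 + 13248) + 218629/61160 = 61705/(19273921/393) + 218629/61160 = 61705*(393/19273921) + 218629/61160 = 24250065/19273921 + 218629/61160 = 5696972049709/1178793008360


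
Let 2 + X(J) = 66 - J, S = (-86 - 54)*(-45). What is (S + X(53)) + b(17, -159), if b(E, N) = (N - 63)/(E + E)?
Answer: 107176/17 ≈ 6304.5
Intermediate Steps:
S = 6300 (S = -140*(-45) = 6300)
b(E, N) = (-63 + N)/(2*E) (b(E, N) = (-63 + N)/((2*E)) = (-63 + N)*(1/(2*E)) = (-63 + N)/(2*E))
X(J) = 64 - J (X(J) = -2 + (66 - J) = 64 - J)
(S + X(53)) + b(17, -159) = (6300 + (64 - 1*53)) + (½)*(-63 - 159)/17 = (6300 + (64 - 53)) + (½)*(1/17)*(-222) = (6300 + 11) - 111/17 = 6311 - 111/17 = 107176/17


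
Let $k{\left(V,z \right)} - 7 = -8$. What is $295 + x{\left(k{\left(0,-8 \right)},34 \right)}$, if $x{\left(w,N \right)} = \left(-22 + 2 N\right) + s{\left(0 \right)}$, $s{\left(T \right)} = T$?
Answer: $341$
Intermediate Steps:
$k{\left(V,z \right)} = -1$ ($k{\left(V,z \right)} = 7 - 8 = -1$)
$x{\left(w,N \right)} = -22 + 2 N$ ($x{\left(w,N \right)} = \left(-22 + 2 N\right) + 0 = -22 + 2 N$)
$295 + x{\left(k{\left(0,-8 \right)},34 \right)} = 295 + \left(-22 + 2 \cdot 34\right) = 295 + \left(-22 + 68\right) = 295 + 46 = 341$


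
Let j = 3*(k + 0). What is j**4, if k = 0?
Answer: 0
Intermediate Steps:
j = 0 (j = 3*(0 + 0) = 3*0 = 0)
j**4 = 0**4 = 0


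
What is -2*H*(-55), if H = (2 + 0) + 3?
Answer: 550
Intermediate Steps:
H = 5 (H = 2 + 3 = 5)
-2*H*(-55) = -10*(-55) = -2*(-275) = 550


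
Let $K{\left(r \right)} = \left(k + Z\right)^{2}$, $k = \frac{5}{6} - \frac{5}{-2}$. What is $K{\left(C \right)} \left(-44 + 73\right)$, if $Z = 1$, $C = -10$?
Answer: $\frac{4901}{9} \approx 544.56$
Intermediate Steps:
$k = \frac{10}{3}$ ($k = 5 \cdot \frac{1}{6} - - \frac{5}{2} = \frac{5}{6} + \frac{5}{2} = \frac{10}{3} \approx 3.3333$)
$K{\left(r \right)} = \frac{169}{9}$ ($K{\left(r \right)} = \left(\frac{10}{3} + 1\right)^{2} = \left(\frac{13}{3}\right)^{2} = \frac{169}{9}$)
$K{\left(C \right)} \left(-44 + 73\right) = \frac{169 \left(-44 + 73\right)}{9} = \frac{169}{9} \cdot 29 = \frac{4901}{9}$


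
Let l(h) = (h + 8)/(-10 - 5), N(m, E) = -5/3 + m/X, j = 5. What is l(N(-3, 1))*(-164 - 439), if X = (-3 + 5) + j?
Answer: 8308/35 ≈ 237.37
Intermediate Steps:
X = 7 (X = (-3 + 5) + 5 = 2 + 5 = 7)
N(m, E) = -5/3 + m/7
l(h) = -8/15 - h/15 (l(h) = (8 + h)/(-15) = (8 + h)*(-1/15) = -8/15 - h/15)
l(N(-3, 1))*(-164 - 439) = (-8/15 - (-5/3 + (⅐)*(-3))/15)*(-164 - 439) = (-8/15 - (-5/3 - 3/7)/15)*(-603) = (-8/15 - 1/15*(-44/21))*(-603) = (-8/15 + 44/315)*(-603) = -124/315*(-603) = 8308/35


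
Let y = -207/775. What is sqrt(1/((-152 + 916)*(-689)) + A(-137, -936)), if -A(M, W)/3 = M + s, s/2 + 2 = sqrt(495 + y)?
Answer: sqrt(703993957288024325 - 193272192299160*sqrt(1320662))/40795690 ≈ 17.016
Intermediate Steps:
y = -207/775 (y = -207*1/775 = -207/775 ≈ -0.26710)
s = -4 + 6*sqrt(1320662)/155 (s = -4 + 2*sqrt(495 - 207/775) = -4 + 2*sqrt(383418/775) = -4 + 2*(3*sqrt(1320662)/155) = -4 + 6*sqrt(1320662)/155 ≈ 40.485)
A(M, W) = 12 - 3*M - 18*sqrt(1320662)/155 (A(M, W) = -3*(M + (-4 + 6*sqrt(1320662)/155)) = -3*(-4 + M + 6*sqrt(1320662)/155) = 12 - 3*M - 18*sqrt(1320662)/155)
sqrt(1/((-152 + 916)*(-689)) + A(-137, -936)) = sqrt(1/((-152 + 916)*(-689)) + (12 - 3*(-137) - 18*sqrt(1320662)/155)) = sqrt(1/(764*(-689)) + (12 + 411 - 18*sqrt(1320662)/155)) = sqrt(1/(-526396) + (423 - 18*sqrt(1320662)/155)) = sqrt(-1/526396 + (423 - 18*sqrt(1320662)/155)) = sqrt(222665507/526396 - 18*sqrt(1320662)/155)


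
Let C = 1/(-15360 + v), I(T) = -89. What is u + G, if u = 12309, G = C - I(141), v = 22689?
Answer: 90864943/7329 ≈ 12398.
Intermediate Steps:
C = 1/7329 (C = 1/(-15360 + 22689) = 1/7329 ≈ 0.00013644)
G = 652282/7329 (G = 1/7329 - 1*(-89) = 1/7329 + 89 = 652282/7329 ≈ 89.000)
u + G = 12309 + 652282/7329 = 90864943/7329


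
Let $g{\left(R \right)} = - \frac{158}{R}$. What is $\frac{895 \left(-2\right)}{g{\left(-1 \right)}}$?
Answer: $- \frac{895}{79} \approx -11.329$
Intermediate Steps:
$\frac{895 \left(-2\right)}{g{\left(-1 \right)}} = \frac{895 \left(-2\right)}{\left(-158\right) \frac{1}{-1}} = - \frac{1790}{\left(-158\right) \left(-1\right)} = - \frac{1790}{158} = \left(-1790\right) \frac{1}{158} = - \frac{895}{79}$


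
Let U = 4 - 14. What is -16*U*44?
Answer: 7040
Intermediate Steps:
U = -10
-16*U*44 = -16*(-10)*44 = 160*44 = 7040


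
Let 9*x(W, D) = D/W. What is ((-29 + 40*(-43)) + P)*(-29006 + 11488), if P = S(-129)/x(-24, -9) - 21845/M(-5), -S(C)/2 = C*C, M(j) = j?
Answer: 13946920664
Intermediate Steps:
S(C) = -2*C² (S(C) = -2*C*C = -2*C²)
x(W, D) = D/(9*W) (x(W, D) = (D/W)/9 = D/(9*W))
P = -794399 (P = (-2*(-129)²)/(((⅑)*(-9)/(-24))) - 21845/(-5) = (-2*16641)/(((⅑)*(-9)*(-1/24))) - 21845*(-⅕) = -33282/1/24 + 4369 = -33282*24 + 4369 = -798768 + 4369 = -794399)
((-29 + 40*(-43)) + P)*(-29006 + 11488) = ((-29 + 40*(-43)) - 794399)*(-29006 + 11488) = ((-29 - 1720) - 794399)*(-17518) = (-1749 - 794399)*(-17518) = -796148*(-17518) = 13946920664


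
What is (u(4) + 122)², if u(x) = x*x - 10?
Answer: 16384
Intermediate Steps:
u(x) = -10 + x² (u(x) = x² - 10 = -10 + x²)
(u(4) + 122)² = ((-10 + 4²) + 122)² = ((-10 + 16) + 122)² = (6 + 122)² = 128² = 16384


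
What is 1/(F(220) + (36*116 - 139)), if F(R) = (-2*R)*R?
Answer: -1/92763 ≈ -1.0780e-5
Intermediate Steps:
F(R) = -2*R²
1/(F(220) + (36*116 - 139)) = 1/(-2*220² + (36*116 - 139)) = 1/(-2*48400 + (4176 - 139)) = 1/(-96800 + 4037) = 1/(-92763) = -1/92763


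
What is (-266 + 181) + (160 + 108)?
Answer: 183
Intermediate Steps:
(-266 + 181) + (160 + 108) = -85 + 268 = 183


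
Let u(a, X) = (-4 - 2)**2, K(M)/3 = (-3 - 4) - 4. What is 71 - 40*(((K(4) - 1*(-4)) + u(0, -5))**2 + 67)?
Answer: -4569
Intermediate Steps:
K(M) = -33 (K(M) = 3*((-3 - 4) - 4) = 3*(-7 - 4) = 3*(-11) = -33)
u(a, X) = 36 (u(a, X) = (-6)**2 = 36)
71 - 40*(((K(4) - 1*(-4)) + u(0, -5))**2 + 67) = 71 - 40*(((-33 - 1*(-4)) + 36)**2 + 67) = 71 - 40*(((-33 + 4) + 36)**2 + 67) = 71 - 40*((-29 + 36)**2 + 67) = 71 - 40*(7**2 + 67) = 71 - 40*(49 + 67) = 71 - 40*116 = 71 - 4640 = -4569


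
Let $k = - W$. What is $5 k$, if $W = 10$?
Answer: $-50$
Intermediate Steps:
$k = -10$ ($k = \left(-1\right) 10 = -10$)
$5 k = 5 \left(-10\right) = -50$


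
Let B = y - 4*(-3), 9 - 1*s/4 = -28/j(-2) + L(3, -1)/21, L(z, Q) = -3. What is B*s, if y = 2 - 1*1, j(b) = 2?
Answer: 8424/7 ≈ 1203.4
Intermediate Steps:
y = 1 (y = 2 - 1 = 1)
s = 648/7 (s = 36 - 4*(-28/2 - 3/21) = 36 - 4*(-28*½ - 3*1/21) = 36 - 4*(-14 - ⅐) = 36 - 4*(-99/7) = 36 + 396/7 = 648/7 ≈ 92.571)
B = 13 (B = 1 - 4*(-3) = 1 + 12 = 13)
B*s = 13*(648/7) = 8424/7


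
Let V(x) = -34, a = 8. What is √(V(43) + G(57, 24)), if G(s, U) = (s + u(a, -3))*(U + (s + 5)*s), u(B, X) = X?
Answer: √192098 ≈ 438.29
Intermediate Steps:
G(s, U) = (-3 + s)*(U + s*(5 + s)) (G(s, U) = (s - 3)*(U + (s + 5)*s) = (-3 + s)*(U + (5 + s)*s) = (-3 + s)*(U + s*(5 + s)))
√(V(43) + G(57, 24)) = √(-34 + (57³ - 15*57 - 3*24 + 2*57² + 24*57)) = √(-34 + (185193 - 855 - 72 + 2*3249 + 1368)) = √(-34 + (185193 - 855 - 72 + 6498 + 1368)) = √(-34 + 192132) = √192098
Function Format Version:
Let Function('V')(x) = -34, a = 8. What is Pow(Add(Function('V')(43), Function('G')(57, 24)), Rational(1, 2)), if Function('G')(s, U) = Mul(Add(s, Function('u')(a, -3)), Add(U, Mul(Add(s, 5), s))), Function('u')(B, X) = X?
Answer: Pow(192098, Rational(1, 2)) ≈ 438.29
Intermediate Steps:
Function('G')(s, U) = Mul(Add(-3, s), Add(U, Mul(s, Add(5, s)))) (Function('G')(s, U) = Mul(Add(s, -3), Add(U, Mul(Add(s, 5), s))) = Mul(Add(-3, s), Add(U, Mul(Add(5, s), s))) = Mul(Add(-3, s), Add(U, Mul(s, Add(5, s)))))
Pow(Add(Function('V')(43), Function('G')(57, 24)), Rational(1, 2)) = Pow(Add(-34, Add(Pow(57, 3), Mul(-15, 57), Mul(-3, 24), Mul(2, Pow(57, 2)), Mul(24, 57))), Rational(1, 2)) = Pow(Add(-34, Add(185193, -855, -72, Mul(2, 3249), 1368)), Rational(1, 2)) = Pow(Add(-34, Add(185193, -855, -72, 6498, 1368)), Rational(1, 2)) = Pow(Add(-34, 192132), Rational(1, 2)) = Pow(192098, Rational(1, 2))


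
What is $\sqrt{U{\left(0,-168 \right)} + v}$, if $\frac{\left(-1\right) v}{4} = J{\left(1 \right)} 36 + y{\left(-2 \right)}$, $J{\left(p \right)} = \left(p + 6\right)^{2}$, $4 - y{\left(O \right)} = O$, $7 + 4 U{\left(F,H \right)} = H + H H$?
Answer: $\frac{i \sqrt{271}}{2} \approx 8.231 i$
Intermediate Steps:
$U{\left(F,H \right)} = - \frac{7}{4} + \frac{H}{4} + \frac{H^{2}}{4}$ ($U{\left(F,H \right)} = - \frac{7}{4} + \frac{H + H H}{4} = - \frac{7}{4} + \frac{H + H^{2}}{4} = - \frac{7}{4} + \left(\frac{H}{4} + \frac{H^{2}}{4}\right) = - \frac{7}{4} + \frac{H}{4} + \frac{H^{2}}{4}$)
$y{\left(O \right)} = 4 - O$
$J{\left(p \right)} = \left(6 + p\right)^{2}$
$v = -7080$ ($v = - 4 \left(\left(6 + 1\right)^{2} \cdot 36 + \left(4 - -2\right)\right) = - 4 \left(7^{2} \cdot 36 + \left(4 + 2\right)\right) = - 4 \left(49 \cdot 36 + 6\right) = - 4 \left(1764 + 6\right) = \left(-4\right) 1770 = -7080$)
$\sqrt{U{\left(0,-168 \right)} + v} = \sqrt{\left(- \frac{7}{4} + \frac{1}{4} \left(-168\right) + \frac{\left(-168\right)^{2}}{4}\right) - 7080} = \sqrt{\left(- \frac{7}{4} - 42 + \frac{1}{4} \cdot 28224\right) - 7080} = \sqrt{\left(- \frac{7}{4} - 42 + 7056\right) - 7080} = \sqrt{\frac{28049}{4} - 7080} = \sqrt{- \frac{271}{4}} = \frac{i \sqrt{271}}{2}$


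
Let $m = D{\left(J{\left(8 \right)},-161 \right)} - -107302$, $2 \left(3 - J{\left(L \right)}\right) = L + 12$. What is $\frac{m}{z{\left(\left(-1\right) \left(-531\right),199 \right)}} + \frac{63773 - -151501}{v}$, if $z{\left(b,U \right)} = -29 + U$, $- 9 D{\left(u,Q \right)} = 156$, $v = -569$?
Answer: $\frac{36672593}{145095} \approx 252.75$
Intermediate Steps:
$J{\left(L \right)} = -3 - \frac{L}{2}$ ($J{\left(L \right)} = 3 - \frac{L + 12}{2} = 3 - \frac{12 + L}{2} = 3 - \left(6 + \frac{L}{2}\right) = -3 - \frac{L}{2}$)
$D{\left(u,Q \right)} = - \frac{52}{3}$ ($D{\left(u,Q \right)} = \left(- \frac{1}{9}\right) 156 = - \frac{52}{3}$)
$m = \frac{321854}{3}$ ($m = - \frac{52}{3} - -107302 = - \frac{52}{3} + 107302 = \frac{321854}{3} \approx 1.0728 \cdot 10^{5}$)
$\frac{m}{z{\left(\left(-1\right) \left(-531\right),199 \right)}} + \frac{63773 - -151501}{v} = \frac{321854}{3 \left(-29 + 199\right)} + \frac{63773 - -151501}{-569} = \frac{321854}{3 \cdot 170} + \left(63773 + 151501\right) \left(- \frac{1}{569}\right) = \frac{321854}{3} \cdot \frac{1}{170} + 215274 \left(- \frac{1}{569}\right) = \frac{160927}{255} - \frac{215274}{569} = \frac{36672593}{145095}$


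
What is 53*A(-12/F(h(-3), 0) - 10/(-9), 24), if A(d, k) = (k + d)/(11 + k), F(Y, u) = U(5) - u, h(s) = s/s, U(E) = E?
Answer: 7738/225 ≈ 34.391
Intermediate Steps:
h(s) = 1
F(Y, u) = 5 - u
A(d, k) = (d + k)/(11 + k)
53*A(-12/F(h(-3), 0) - 10/(-9), 24) = 53*(((-12/(5 - 1*0) - 10/(-9)) + 24)/(11 + 24)) = 53*(((-12/(5 + 0) - 10*(-⅑)) + 24)/35) = 53*(((-12/5 + 10/9) + 24)/35) = 53*((-58/45 + 24)/35) = 53*((1/35)*(1022/45)) = 53*(146/225) = 7738/225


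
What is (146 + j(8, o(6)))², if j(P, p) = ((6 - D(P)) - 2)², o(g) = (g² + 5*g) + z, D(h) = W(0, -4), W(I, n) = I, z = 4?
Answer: 26244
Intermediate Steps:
D(h) = 0
o(g) = 4 + g² + 5*g (o(g) = (g² + 5*g) + 4 = 4 + g² + 5*g)
j(P, p) = 16 (j(P, p) = ((6 - 1*0) - 2)² = ((6 + 0) - 2)² = (6 - 2)² = 4² = 16)
(146 + j(8, o(6)))² = (146 + 16)² = 162² = 26244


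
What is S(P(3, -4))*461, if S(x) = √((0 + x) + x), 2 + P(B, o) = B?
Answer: 461*√2 ≈ 651.95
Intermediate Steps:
P(B, o) = -2 + B
S(x) = √2*√x (S(x) = √(x + x) = √(2*x) = √2*√x)
S(P(3, -4))*461 = (√2*√(-2 + 3))*461 = (√2*√1)*461 = (√2*1)*461 = √2*461 = 461*√2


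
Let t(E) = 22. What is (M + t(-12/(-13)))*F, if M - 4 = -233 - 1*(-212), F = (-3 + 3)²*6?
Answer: 0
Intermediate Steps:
F = 0 (F = 0²*6 = 0*6 = 0)
M = -17 (M = 4 + (-233 - 1*(-212)) = 4 + (-233 + 212) = 4 - 21 = -17)
(M + t(-12/(-13)))*F = (-17 + 22)*0 = 5*0 = 0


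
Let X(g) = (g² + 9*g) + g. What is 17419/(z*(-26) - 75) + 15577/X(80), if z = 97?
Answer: -84963331/18698400 ≈ -4.5439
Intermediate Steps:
X(g) = g² + 10*g
17419/(z*(-26) - 75) + 15577/X(80) = 17419/(97*(-26) - 75) + 15577/((80*(10 + 80))) = 17419/(-2522 - 75) + 15577/((80*90)) = 17419/(-2597) + 15577/7200 = 17419*(-1/2597) + 15577*(1/7200) = -17419/2597 + 15577/7200 = -84963331/18698400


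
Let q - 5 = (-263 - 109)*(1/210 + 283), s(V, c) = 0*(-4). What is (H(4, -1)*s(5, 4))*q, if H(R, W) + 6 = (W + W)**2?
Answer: 0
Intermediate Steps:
s(V, c) = 0
q = -3684547/35 (q = 5 + (-263 - 109)*(1/210 + 283) = 5 - 372*(1/210 + 283) = 5 - 372*59431/210 = 5 - 3684722/35 = -3684547/35 ≈ -1.0527e+5)
H(R, W) = -6 + 4*W**2 (H(R, W) = -6 + (W + W)**2 = -6 + (2*W)**2 = -6 + 4*W**2)
(H(4, -1)*s(5, 4))*q = ((-6 + 4*(-1)**2)*0)*(-3684547/35) = ((-6 + 4*1)*0)*(-3684547/35) = ((-6 + 4)*0)*(-3684547/35) = -2*0*(-3684547/35) = 0*(-3684547/35) = 0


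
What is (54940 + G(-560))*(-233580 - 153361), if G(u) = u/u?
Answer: -21258925481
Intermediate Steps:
G(u) = 1
(54940 + G(-560))*(-233580 - 153361) = (54940 + 1)*(-233580 - 153361) = 54941*(-386941) = -21258925481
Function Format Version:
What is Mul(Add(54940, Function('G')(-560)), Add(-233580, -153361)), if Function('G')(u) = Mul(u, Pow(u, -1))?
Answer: -21258925481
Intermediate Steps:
Function('G')(u) = 1
Mul(Add(54940, Function('G')(-560)), Add(-233580, -153361)) = Mul(Add(54940, 1), Add(-233580, -153361)) = Mul(54941, -386941) = -21258925481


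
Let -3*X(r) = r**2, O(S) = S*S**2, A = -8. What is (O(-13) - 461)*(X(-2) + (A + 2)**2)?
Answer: -92144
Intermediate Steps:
O(S) = S**3
X(r) = -r**2/3
(O(-13) - 461)*(X(-2) + (A + 2)**2) = ((-13)**3 - 461)*(-1/3*(-2)**2 + (-8 + 2)**2) = (-2197 - 461)*(-1/3*4 + (-6)**2) = -2658*(-4/3 + 36) = -2658*104/3 = -92144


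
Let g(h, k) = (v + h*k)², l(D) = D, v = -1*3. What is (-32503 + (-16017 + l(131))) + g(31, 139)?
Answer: 18493247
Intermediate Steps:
v = -3
g(h, k) = (-3 + h*k)²
(-32503 + (-16017 + l(131))) + g(31, 139) = (-32503 + (-16017 + 131)) + (-3 + 31*139)² = (-32503 - 15886) + (-3 + 4309)² = -48389 + 4306² = -48389 + 18541636 = 18493247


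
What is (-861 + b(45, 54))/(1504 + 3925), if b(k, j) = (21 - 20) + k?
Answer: -815/5429 ≈ -0.15012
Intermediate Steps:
b(k, j) = 1 + k
(-861 + b(45, 54))/(1504 + 3925) = (-861 + (1 + 45))/(1504 + 3925) = (-861 + 46)/5429 = -815*1/5429 = -815/5429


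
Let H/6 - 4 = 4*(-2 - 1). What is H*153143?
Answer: -7350864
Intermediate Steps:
H = -48 (H = 24 + 6*(4*(-2 - 1)) = 24 + 6*(4*(-3)) = 24 + 6*(-12) = 24 - 72 = -48)
H*153143 = -48*153143 = -7350864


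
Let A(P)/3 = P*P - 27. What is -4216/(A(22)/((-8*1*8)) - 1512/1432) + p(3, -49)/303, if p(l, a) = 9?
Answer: 4878920611/26008005 ≈ 187.59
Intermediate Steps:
A(P) = -81 + 3*P² (A(P) = 3*(P*P - 27) = 3*(P² - 27) = 3*(-27 + P²) = -81 + 3*P²)
-4216/(A(22)/((-8*1*8)) - 1512/1432) + p(3, -49)/303 = -4216/((-81 + 3*22²)/((-8*1*8)) - 1512/1432) + 9/303 = -4216/((-81 + 3*484)/((-8*8)) - 1512*1/1432) + 9*(1/303) = -4216/((-81 + 1452)/(-64) - 189/179) + 3/101 = -4216/(1371*(-1/64) - 189/179) + 3/101 = -4216/(-1371/64 - 189/179) + 3/101 = -4216/(-257505/11456) + 3/101 = -4216*(-11456/257505) + 3/101 = 48298496/257505 + 3/101 = 4878920611/26008005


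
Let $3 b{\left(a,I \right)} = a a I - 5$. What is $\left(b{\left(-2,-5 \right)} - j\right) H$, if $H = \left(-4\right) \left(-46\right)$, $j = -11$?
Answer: $\frac{1472}{3} \approx 490.67$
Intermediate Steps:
$b{\left(a,I \right)} = - \frac{5}{3} + \frac{I a^{2}}{3}$ ($b{\left(a,I \right)} = \frac{a a I - 5}{3} = \frac{a^{2} I - 5}{3} = \frac{I a^{2} - 5}{3} = \frac{-5 + I a^{2}}{3} = - \frac{5}{3} + \frac{I a^{2}}{3}$)
$H = 184$
$\left(b{\left(-2,-5 \right)} - j\right) H = \left(\left(- \frac{5}{3} + \frac{1}{3} \left(-5\right) \left(-2\right)^{2}\right) - -11\right) 184 = \left(\left(- \frac{5}{3} + \frac{1}{3} \left(-5\right) 4\right) + 11\right) 184 = \left(\left(- \frac{5}{3} - \frac{20}{3}\right) + 11\right) 184 = \left(- \frac{25}{3} + 11\right) 184 = \frac{8}{3} \cdot 184 = \frac{1472}{3}$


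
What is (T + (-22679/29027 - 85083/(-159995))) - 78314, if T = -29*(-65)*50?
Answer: 74008411826276/4644174865 ≈ 15936.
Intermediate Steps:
T = 94250 (T = 1885*50 = 94250)
(T + (-22679/29027 - 85083/(-159995))) - 78314 = (94250 + (-22679/29027 - 85083/(-159995))) - 78314 = (94250 + (-22679*1/29027 - 85083*(-1/159995))) - 78314 = (94250 + (-22679/29027 + 85083/159995)) - 78314 = (94250 - 1158822364/4644174865) - 78314 = 437712322203886/4644174865 - 78314 = 74008411826276/4644174865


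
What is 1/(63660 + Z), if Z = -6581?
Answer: 1/57079 ≈ 1.7520e-5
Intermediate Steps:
1/(63660 + Z) = 1/(63660 - 6581) = 1/57079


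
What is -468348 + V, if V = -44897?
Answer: -513245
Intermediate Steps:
-468348 + V = -468348 - 44897 = -513245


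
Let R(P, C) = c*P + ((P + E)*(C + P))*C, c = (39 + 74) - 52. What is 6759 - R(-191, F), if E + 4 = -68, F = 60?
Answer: -2048770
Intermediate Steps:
E = -72 (E = -4 - 68 = -72)
c = 61 (c = 113 - 52 = 61)
R(P, C) = 61*P + C*(-72 + P)*(C + P) (R(P, C) = 61*P + ((P - 72)*(C + P))*C = 61*P + ((-72 + P)*(C + P))*C = 61*P + C*(-72 + P)*(C + P))
6759 - R(-191, F) = 6759 - (-72*60² + 61*(-191) + 60*(-191)² - 191*60² - 72*60*(-191)) = 6759 - (-72*3600 - 11651 + 60*36481 - 191*3600 + 825120) = 6759 - (-259200 - 11651 + 2188860 - 687600 + 825120) = 6759 - 1*2055529 = 6759 - 2055529 = -2048770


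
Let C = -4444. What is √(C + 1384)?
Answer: 6*I*√85 ≈ 55.317*I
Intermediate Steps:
√(C + 1384) = √(-4444 + 1384) = √(-3060) = 6*I*√85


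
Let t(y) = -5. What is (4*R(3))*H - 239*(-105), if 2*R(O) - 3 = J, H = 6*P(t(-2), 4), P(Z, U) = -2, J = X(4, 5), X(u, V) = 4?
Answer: 24927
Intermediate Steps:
J = 4
H = -12 (H = 6*(-2) = -12)
R(O) = 7/2 (R(O) = 3/2 + (1/2)*4 = 3/2 + 2 = 7/2)
(4*R(3))*H - 239*(-105) = (4*(7/2))*(-12) - 239*(-105) = 14*(-12) + 25095 = -168 + 25095 = 24927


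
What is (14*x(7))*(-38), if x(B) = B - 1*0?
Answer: -3724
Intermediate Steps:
x(B) = B (x(B) = B + 0 = B)
(14*x(7))*(-38) = (14*7)*(-38) = 98*(-38) = -3724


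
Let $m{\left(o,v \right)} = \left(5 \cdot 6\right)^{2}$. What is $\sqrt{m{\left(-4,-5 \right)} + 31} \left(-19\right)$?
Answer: $- 133 \sqrt{19} \approx -579.73$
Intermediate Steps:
$m{\left(o,v \right)} = 900$ ($m{\left(o,v \right)} = 30^{2} = 900$)
$\sqrt{m{\left(-4,-5 \right)} + 31} \left(-19\right) = \sqrt{900 + 31} \left(-19\right) = \sqrt{931} \left(-19\right) = 7 \sqrt{19} \left(-19\right) = - 133 \sqrt{19}$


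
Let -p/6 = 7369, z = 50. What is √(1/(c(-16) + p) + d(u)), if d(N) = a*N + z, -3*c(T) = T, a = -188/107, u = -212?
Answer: √85081899682453570/14190982 ≈ 20.554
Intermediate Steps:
a = -188/107 (a = -188*1/107 = -188/107 ≈ -1.7570)
c(T) = -T/3
p = -44214 (p = -6*7369 = -44214)
d(N) = 50 - 188*N/107 (d(N) = -188*N/107 + 50 = 50 - 188*N/107)
√(1/(c(-16) + p) + d(u)) = √(1/(-⅓*(-16) - 44214) + (50 - 188/107*(-212))) = √(1/(16/3 - 44214) + (50 + 39856/107)) = √(1/(-132626/3) + 45206/107) = √(-3/132626 + 45206/107) = √(5995490635/14190982) = √85081899682453570/14190982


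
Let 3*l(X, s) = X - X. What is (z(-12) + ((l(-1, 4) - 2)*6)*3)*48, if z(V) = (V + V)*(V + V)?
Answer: 25920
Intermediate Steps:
l(X, s) = 0 (l(X, s) = (X - X)/3 = (1/3)*0 = 0)
z(V) = 4*V**2 (z(V) = (2*V)*(2*V) = 4*V**2)
(z(-12) + ((l(-1, 4) - 2)*6)*3)*48 = (4*(-12)**2 + ((0 - 2)*6)*3)*48 = (4*144 - 2*6*3)*48 = (576 - 12*3)*48 = (576 - 36)*48 = 540*48 = 25920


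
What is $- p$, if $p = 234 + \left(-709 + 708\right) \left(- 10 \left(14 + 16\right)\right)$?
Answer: $-534$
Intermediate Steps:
$p = 534$ ($p = 234 - \left(-10\right) 30 = 234 - -300 = 234 + 300 = 534$)
$- p = \left(-1\right) 534 = -534$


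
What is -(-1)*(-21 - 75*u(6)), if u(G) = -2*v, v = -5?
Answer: -771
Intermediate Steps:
u(G) = 10 (u(G) = -2*(-5) = 10)
-(-1)*(-21 - 75*u(6)) = -(-1)*(-21 - 75*10) = -(-1)*(-21 - 750) = -(-1)*(-771) = -1*771 = -771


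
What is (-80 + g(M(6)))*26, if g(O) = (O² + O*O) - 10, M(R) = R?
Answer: -468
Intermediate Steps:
g(O) = -10 + 2*O² (g(O) = (O² + O²) - 10 = 2*O² - 10 = -10 + 2*O²)
(-80 + g(M(6)))*26 = (-80 + (-10 + 2*6²))*26 = (-80 + (-10 + 2*36))*26 = (-80 + (-10 + 72))*26 = (-80 + 62)*26 = -18*26 = -468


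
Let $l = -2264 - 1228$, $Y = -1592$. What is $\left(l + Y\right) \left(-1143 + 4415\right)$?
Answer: $-16634848$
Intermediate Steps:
$l = -3492$
$\left(l + Y\right) \left(-1143 + 4415\right) = \left(-3492 - 1592\right) \left(-1143 + 4415\right) = \left(-5084\right) 3272 = -16634848$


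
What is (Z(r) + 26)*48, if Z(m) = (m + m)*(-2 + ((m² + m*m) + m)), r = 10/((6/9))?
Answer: 667968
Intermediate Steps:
r = 15 (r = 10/((6*(⅑))) = 10/(⅔) = 10*(3/2) = 15)
Z(m) = 2*m*(-2 + m + 2*m²) (Z(m) = (2*m)*(-2 + ((m² + m²) + m)) = (2*m)*(-2 + (2*m² + m)) = (2*m)*(-2 + (m + 2*m²)) = (2*m)*(-2 + m + 2*m²) = 2*m*(-2 + m + 2*m²))
(Z(r) + 26)*48 = (2*15*(-2 + 15 + 2*15²) + 26)*48 = (2*15*(-2 + 15 + 2*225) + 26)*48 = (2*15*(-2 + 15 + 450) + 26)*48 = (2*15*463 + 26)*48 = (13890 + 26)*48 = 13916*48 = 667968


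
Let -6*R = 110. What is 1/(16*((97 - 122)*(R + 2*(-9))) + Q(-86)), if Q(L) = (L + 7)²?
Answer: 3/62323 ≈ 4.8136e-5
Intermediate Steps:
R = -55/3 (R = -⅙*110 = -55/3 ≈ -18.333)
Q(L) = (7 + L)²
1/(16*((97 - 122)*(R + 2*(-9))) + Q(-86)) = 1/(16*((97 - 122)*(-55/3 + 2*(-9))) + (7 - 86)²) = 1/(16*(-25*(-55/3 - 18)) + (-79)²) = 1/(16*(-25*(-109/3)) + 6241) = 1/(16*(2725/3) + 6241) = 1/(43600/3 + 6241) = 1/(62323/3) = 3/62323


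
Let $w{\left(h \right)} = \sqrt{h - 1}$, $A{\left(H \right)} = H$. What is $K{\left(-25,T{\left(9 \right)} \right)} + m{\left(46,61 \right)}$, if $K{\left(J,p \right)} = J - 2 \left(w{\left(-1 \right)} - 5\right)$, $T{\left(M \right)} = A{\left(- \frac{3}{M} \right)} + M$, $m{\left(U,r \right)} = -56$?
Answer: $-71 - 2 i \sqrt{2} \approx -71.0 - 2.8284 i$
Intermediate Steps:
$w{\left(h \right)} = \sqrt{-1 + h}$
$T{\left(M \right)} = M - \frac{3}{M}$ ($T{\left(M \right)} = - \frac{3}{M} + M = M - \frac{3}{M}$)
$K{\left(J,p \right)} = 10 + J - 2 i \sqrt{2}$ ($K{\left(J,p \right)} = J - 2 \left(\sqrt{-1 - 1} - 5\right) = J - 2 \left(\sqrt{-2} - 5\right) = J - 2 \left(i \sqrt{2} - 5\right) = J - 2 \left(-5 + i \sqrt{2}\right) = J + \left(10 - 2 i \sqrt{2}\right) = 10 + J - 2 i \sqrt{2}$)
$K{\left(-25,T{\left(9 \right)} \right)} + m{\left(46,61 \right)} = \left(10 - 25 - 2 i \sqrt{2}\right) - 56 = \left(-15 - 2 i \sqrt{2}\right) - 56 = -71 - 2 i \sqrt{2}$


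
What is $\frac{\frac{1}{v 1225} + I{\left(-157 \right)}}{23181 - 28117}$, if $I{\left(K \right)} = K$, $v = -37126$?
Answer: $\frac{7140257951}{224486071600} \approx 0.031807$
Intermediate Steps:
$\frac{\frac{1}{v 1225} + I{\left(-157 \right)}}{23181 - 28117} = \frac{\frac{1}{\left(-37126\right) 1225} - 157}{23181 - 28117} = \frac{\left(- \frac{1}{37126}\right) \frac{1}{1225} - 157}{-4936} = \left(- \frac{1}{45479350} - 157\right) \left(- \frac{1}{4936}\right) = \left(- \frac{7140257951}{45479350}\right) \left(- \frac{1}{4936}\right) = \frac{7140257951}{224486071600}$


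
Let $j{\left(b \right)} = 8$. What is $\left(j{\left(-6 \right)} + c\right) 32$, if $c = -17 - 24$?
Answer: $-1056$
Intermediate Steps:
$c = -41$ ($c = -17 - 24 = -41$)
$\left(j{\left(-6 \right)} + c\right) 32 = \left(8 - 41\right) 32 = \left(-33\right) 32 = -1056$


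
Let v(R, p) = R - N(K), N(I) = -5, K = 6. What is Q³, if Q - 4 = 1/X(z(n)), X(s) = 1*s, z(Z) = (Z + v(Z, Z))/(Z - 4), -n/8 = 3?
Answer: 8000000/79507 ≈ 100.62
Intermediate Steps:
n = -24 (n = -8*3 = -24)
v(R, p) = 5 + R (v(R, p) = R - 1*(-5) = R + 5 = 5 + R)
z(Z) = (5 + 2*Z)/(-4 + Z) (z(Z) = (Z + (5 + Z))/(Z - 4) = (5 + 2*Z)/(-4 + Z))
X(s) = s
Q = 200/43 (Q = 4 + 1/((5 + 2*(-24))/(-4 - 24)) = 4 + 1/((5 - 48)/(-28)) = 4 + 1/(-1/28*(-43)) = 4 + 1/(43/28) = 4 + 28/43 = 200/43 ≈ 4.6512)
Q³ = (200/43)³ = 8000000/79507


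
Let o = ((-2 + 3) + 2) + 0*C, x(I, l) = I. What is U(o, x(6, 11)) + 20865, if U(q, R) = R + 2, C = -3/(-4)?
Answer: 20873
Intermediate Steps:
C = ¾ (C = -3*(-¼) = ¾ ≈ 0.75000)
o = 3 (o = ((-2 + 3) + 2) + 0*(¾) = (1 + 2) + 0 = 3 + 0 = 3)
U(q, R) = 2 + R
U(o, x(6, 11)) + 20865 = (2 + 6) + 20865 = 8 + 20865 = 20873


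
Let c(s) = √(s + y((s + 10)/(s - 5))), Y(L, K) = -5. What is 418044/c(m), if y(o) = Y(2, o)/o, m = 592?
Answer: 418044*√212776298/353449 ≈ 17253.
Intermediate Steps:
y(o) = -5/o
c(s) = √(s - 5*(-5 + s)/(10 + s)) (c(s) = √(s - 5*(s - 5)/(s + 10)) = √(s - 5*(-5 + s)/(10 + s)))
418044/c(m) = 418044/(√((25 + 592² + 5*592)/(10 + 592))) = 418044/(√((25 + 350464 + 2960)/602)) = 418044/(√((1/602)*353449)) = 418044/(√(353449/602)) = 418044/((√212776298/602)) = 418044*(√212776298/353449) = 418044*√212776298/353449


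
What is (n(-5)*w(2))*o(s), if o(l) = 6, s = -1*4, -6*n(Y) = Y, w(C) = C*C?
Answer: 20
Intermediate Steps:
w(C) = C²
n(Y) = -Y/6
s = -4
(n(-5)*w(2))*o(s) = (-⅙*(-5)*2²)*6 = ((⅚)*4)*6 = (10/3)*6 = 20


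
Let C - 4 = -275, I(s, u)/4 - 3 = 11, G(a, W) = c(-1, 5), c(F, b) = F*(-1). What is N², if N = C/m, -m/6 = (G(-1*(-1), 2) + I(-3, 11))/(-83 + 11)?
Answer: 1175056/361 ≈ 3255.0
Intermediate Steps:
c(F, b) = -F
G(a, W) = 1 (G(a, W) = -1*(-1) = 1)
I(s, u) = 56 (I(s, u) = 12 + 4*11 = 12 + 44 = 56)
C = -271 (C = 4 - 275 = -271)
m = 19/4 (m = -6*(1 + 56)/(-83 + 11) = -342/(-72) = -342*(-1)/72 = -6*(-19/24) = 19/4 ≈ 4.7500)
N = -1084/19 (N = -271/19/4 = -271*4/19 = -1084/19 ≈ -57.053)
N² = (-1084/19)² = 1175056/361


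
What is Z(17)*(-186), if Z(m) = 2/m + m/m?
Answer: -3534/17 ≈ -207.88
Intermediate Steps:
Z(m) = 1 + 2/m (Z(m) = 2/m + 1 = 1 + 2/m)
Z(17)*(-186) = ((2 + 17)/17)*(-186) = ((1/17)*19)*(-186) = (19/17)*(-186) = -3534/17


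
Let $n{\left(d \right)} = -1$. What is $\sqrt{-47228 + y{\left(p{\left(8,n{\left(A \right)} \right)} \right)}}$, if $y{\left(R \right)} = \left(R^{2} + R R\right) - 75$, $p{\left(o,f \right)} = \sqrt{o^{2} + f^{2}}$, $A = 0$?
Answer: $i \sqrt{47173} \approx 217.19 i$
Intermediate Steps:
$p{\left(o,f \right)} = \sqrt{f^{2} + o^{2}}$
$y{\left(R \right)} = -75 + 2 R^{2}$ ($y{\left(R \right)} = \left(R^{2} + R^{2}\right) - 75 = 2 R^{2} - 75 = -75 + 2 R^{2}$)
$\sqrt{-47228 + y{\left(p{\left(8,n{\left(A \right)} \right)} \right)}} = \sqrt{-47228 - \left(75 - 2 \left(\sqrt{\left(-1\right)^{2} + 8^{2}}\right)^{2}\right)} = \sqrt{-47228 - \left(75 - 2 \left(\sqrt{1 + 64}\right)^{2}\right)} = \sqrt{-47228 - \left(75 - 2 \left(\sqrt{65}\right)^{2}\right)} = \sqrt{-47228 + \left(-75 + 2 \cdot 65\right)} = \sqrt{-47228 + \left(-75 + 130\right)} = \sqrt{-47228 + 55} = \sqrt{-47173} = i \sqrt{47173}$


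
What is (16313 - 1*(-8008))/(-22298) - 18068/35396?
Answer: -315936595/197315002 ≈ -1.6012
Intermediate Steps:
(16313 - 1*(-8008))/(-22298) - 18068/35396 = (16313 + 8008)*(-1/22298) - 18068*1/35396 = 24321*(-1/22298) - 4517/8849 = -24321/22298 - 4517/8849 = -315936595/197315002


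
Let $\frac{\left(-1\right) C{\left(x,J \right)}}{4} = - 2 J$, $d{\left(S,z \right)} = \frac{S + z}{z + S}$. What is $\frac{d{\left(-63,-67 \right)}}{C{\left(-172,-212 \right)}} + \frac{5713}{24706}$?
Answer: $\frac{4832271}{20950688} \approx 0.23065$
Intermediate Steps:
$d{\left(S,z \right)} = 1$ ($d{\left(S,z \right)} = \frac{S + z}{S + z} = 1$)
$C{\left(x,J \right)} = 8 J$ ($C{\left(x,J \right)} = - 4 \left(- 2 J\right) = 8 J$)
$\frac{d{\left(-63,-67 \right)}}{C{\left(-172,-212 \right)}} + \frac{5713}{24706} = 1 \frac{1}{8 \left(-212\right)} + \frac{5713}{24706} = 1 \frac{1}{-1696} + 5713 \cdot \frac{1}{24706} = 1 \left(- \frac{1}{1696}\right) + \frac{5713}{24706} = - \frac{1}{1696} + \frac{5713}{24706} = \frac{4832271}{20950688}$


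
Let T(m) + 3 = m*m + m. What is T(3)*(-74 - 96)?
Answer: -1530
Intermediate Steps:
T(m) = -3 + m + m² (T(m) = -3 + (m*m + m) = -3 + (m² + m) = -3 + (m + m²) = -3 + m + m²)
T(3)*(-74 - 96) = (-3 + 3 + 3²)*(-74 - 96) = (-3 + 3 + 9)*(-170) = 9*(-170) = -1530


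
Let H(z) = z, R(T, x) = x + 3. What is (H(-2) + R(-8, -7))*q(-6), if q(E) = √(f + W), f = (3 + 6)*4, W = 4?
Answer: -12*√10 ≈ -37.947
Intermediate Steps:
f = 36 (f = 9*4 = 36)
q(E) = 2*√10 (q(E) = √(36 + 4) = √40 = 2*√10)
R(T, x) = 3 + x
(H(-2) + R(-8, -7))*q(-6) = (-2 + (3 - 7))*(2*√10) = (-2 - 4)*(2*√10) = -12*√10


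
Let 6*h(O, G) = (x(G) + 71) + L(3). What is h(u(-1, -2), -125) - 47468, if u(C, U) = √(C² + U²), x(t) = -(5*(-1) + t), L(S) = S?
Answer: -47434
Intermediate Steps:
x(t) = 5 - t (x(t) = -(-5 + t) = 5 - t)
h(O, G) = 79/6 - G/6 (h(O, G) = (((5 - G) + 71) + 3)/6 = ((76 - G) + 3)/6 = (79 - G)/6 = 79/6 - G/6)
h(u(-1, -2), -125) - 47468 = (79/6 - ⅙*(-125)) - 47468 = (79/6 + 125/6) - 47468 = 34 - 47468 = -47434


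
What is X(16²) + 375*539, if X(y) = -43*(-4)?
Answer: 202297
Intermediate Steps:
X(y) = 172
X(16²) + 375*539 = 172 + 375*539 = 172 + 202125 = 202297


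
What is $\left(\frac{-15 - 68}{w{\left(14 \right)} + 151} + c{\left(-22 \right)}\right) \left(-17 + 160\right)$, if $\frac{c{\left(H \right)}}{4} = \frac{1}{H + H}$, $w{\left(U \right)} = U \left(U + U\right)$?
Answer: $- \frac{18928}{543} \approx -34.858$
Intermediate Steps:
$w{\left(U \right)} = 2 U^{2}$ ($w{\left(U \right)} = U 2 U = 2 U^{2}$)
$c{\left(H \right)} = \frac{2}{H}$ ($c{\left(H \right)} = \frac{4}{H + H} = \frac{4}{2 H} = 4 \frac{1}{2 H} = \frac{2}{H}$)
$\left(\frac{-15 - 68}{w{\left(14 \right)} + 151} + c{\left(-22 \right)}\right) \left(-17 + 160\right) = \left(\frac{-15 - 68}{2 \cdot 14^{2} + 151} + \frac{2}{-22}\right) \left(-17 + 160\right) = \left(- \frac{83}{2 \cdot 196 + 151} + 2 \left(- \frac{1}{22}\right)\right) 143 = \left(- \frac{83}{392 + 151} - \frac{1}{11}\right) 143 = \left(- \frac{83}{543} - \frac{1}{11}\right) 143 = \left(- \frac{1456}{5973}\right) 143 = - \frac{18928}{543}$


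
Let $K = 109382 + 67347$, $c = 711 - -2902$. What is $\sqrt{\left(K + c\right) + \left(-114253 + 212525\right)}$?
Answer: $7 \sqrt{5686} \approx 527.84$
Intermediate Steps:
$c = 3613$ ($c = 711 + 2902 = 3613$)
$K = 176729$
$\sqrt{\left(K + c\right) + \left(-114253 + 212525\right)} = \sqrt{\left(176729 + 3613\right) + \left(-114253 + 212525\right)} = \sqrt{180342 + 98272} = \sqrt{278614} = 7 \sqrt{5686}$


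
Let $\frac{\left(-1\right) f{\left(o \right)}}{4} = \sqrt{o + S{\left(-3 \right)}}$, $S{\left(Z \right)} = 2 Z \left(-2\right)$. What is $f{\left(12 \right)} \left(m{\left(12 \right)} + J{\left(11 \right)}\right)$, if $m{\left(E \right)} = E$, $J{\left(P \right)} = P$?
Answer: $- 184 \sqrt{6} \approx -450.71$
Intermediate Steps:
$S{\left(Z \right)} = - 4 Z$
$f{\left(o \right)} = - 4 \sqrt{12 + o}$ ($f{\left(o \right)} = - 4 \sqrt{o - -12} = - 4 \sqrt{o + 12} = - 4 \sqrt{12 + o}$)
$f{\left(12 \right)} \left(m{\left(12 \right)} + J{\left(11 \right)}\right) = - 4 \sqrt{12 + 12} \left(12 + 11\right) = - 4 \sqrt{24} \cdot 23 = - 4 \cdot 2 \sqrt{6} \cdot 23 = - 8 \sqrt{6} \cdot 23 = - 184 \sqrt{6}$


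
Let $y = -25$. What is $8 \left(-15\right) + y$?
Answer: $-145$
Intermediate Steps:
$8 \left(-15\right) + y = 8 \left(-15\right) - 25 = -120 - 25 = -145$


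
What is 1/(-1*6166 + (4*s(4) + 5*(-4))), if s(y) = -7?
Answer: -1/6214 ≈ -0.00016093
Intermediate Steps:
1/(-1*6166 + (4*s(4) + 5*(-4))) = 1/(-1*6166 + (4*(-7) + 5*(-4))) = 1/(-6166 + (-28 - 20)) = 1/(-6166 - 48) = 1/(-6214) = -1/6214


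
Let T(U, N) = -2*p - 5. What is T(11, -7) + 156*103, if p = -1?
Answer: 16065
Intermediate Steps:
T(U, N) = -3 (T(U, N) = -2*(-1) - 5 = 2 - 5 = -3)
T(11, -7) + 156*103 = -3 + 156*103 = -3 + 16068 = 16065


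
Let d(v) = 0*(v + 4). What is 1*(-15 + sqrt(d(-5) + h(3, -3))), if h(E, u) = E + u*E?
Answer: -15 + I*sqrt(6) ≈ -15.0 + 2.4495*I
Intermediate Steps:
h(E, u) = E + E*u
d(v) = 0 (d(v) = 0*(4 + v) = 0)
1*(-15 + sqrt(d(-5) + h(3, -3))) = 1*(-15 + sqrt(0 + 3*(1 - 3))) = 1*(-15 + sqrt(0 + 3*(-2))) = 1*(-15 + sqrt(0 - 6)) = 1*(-15 + sqrt(-6)) = 1*(-15 + I*sqrt(6)) = -15 + I*sqrt(6)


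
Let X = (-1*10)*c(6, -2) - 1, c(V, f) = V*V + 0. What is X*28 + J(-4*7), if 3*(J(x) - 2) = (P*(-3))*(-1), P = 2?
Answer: -10104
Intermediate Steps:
c(V, f) = V**2 (c(V, f) = V**2 + 0 = V**2)
J(x) = 4 (J(x) = 2 + ((2*(-3))*(-1))/3 = 2 + (-6*(-1))/3 = 2 + (1/3)*6 = 2 + 2 = 4)
X = -361 (X = -1*10*6**2 - 1 = -10*36 - 1 = -360 - 1 = -361)
X*28 + J(-4*7) = -361*28 + 4 = -10108 + 4 = -10104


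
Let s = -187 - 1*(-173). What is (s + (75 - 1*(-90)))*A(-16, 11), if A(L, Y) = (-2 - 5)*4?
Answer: -4228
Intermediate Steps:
s = -14 (s = -187 + 173 = -14)
A(L, Y) = -28 (A(L, Y) = -7*4 = -28)
(s + (75 - 1*(-90)))*A(-16, 11) = (-14 + (75 - 1*(-90)))*(-28) = (-14 + (75 + 90))*(-28) = (-14 + 165)*(-28) = 151*(-28) = -4228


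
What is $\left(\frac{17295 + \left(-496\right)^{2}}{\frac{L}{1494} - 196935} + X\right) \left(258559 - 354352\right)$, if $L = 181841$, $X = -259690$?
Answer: $\frac{7314695431496185092}{294039049} \approx 2.4877 \cdot 10^{10}$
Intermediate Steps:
$\left(\frac{17295 + \left(-496\right)^{2}}{\frac{L}{1494} - 196935} + X\right) \left(258559 - 354352\right) = \left(\frac{17295 + \left(-496\right)^{2}}{\frac{181841}{1494} - 196935} - 259690\right) \left(258559 - 354352\right) = \left(\frac{17295 + 246016}{181841 \cdot \frac{1}{1494} - 196935} - 259690\right) \left(-95793\right) = \left(\frac{263311}{\frac{181841}{1494} - 196935} - 259690\right) \left(-95793\right) = \left(\frac{263311}{- \frac{294039049}{1494}} - 259690\right) \left(-95793\right) = \left(263311 \left(- \frac{1494}{294039049}\right) - 259690\right) \left(-95793\right) = \left(- \frac{393386634}{294039049} - 259690\right) \left(-95793\right) = \left(- \frac{76359394021444}{294039049}\right) \left(-95793\right) = \frac{7314695431496185092}{294039049}$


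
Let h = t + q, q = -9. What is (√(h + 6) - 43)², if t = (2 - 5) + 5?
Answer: (43 - I)² ≈ 1848.0 - 86.0*I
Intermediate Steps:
t = 2 (t = -3 + 5 = 2)
h = -7 (h = 2 - 9 = -7)
(√(h + 6) - 43)² = (√(-7 + 6) - 43)² = (√(-1) - 43)² = (I - 43)² = (-43 + I)²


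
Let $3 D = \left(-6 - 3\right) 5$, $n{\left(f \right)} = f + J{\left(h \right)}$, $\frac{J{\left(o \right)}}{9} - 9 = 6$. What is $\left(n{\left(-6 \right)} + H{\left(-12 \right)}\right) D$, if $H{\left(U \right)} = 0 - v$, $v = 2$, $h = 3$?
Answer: $-1905$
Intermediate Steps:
$J{\left(o \right)} = 135$ ($J{\left(o \right)} = 81 + 9 \cdot 6 = 81 + 54 = 135$)
$n{\left(f \right)} = 135 + f$ ($n{\left(f \right)} = f + 135 = 135 + f$)
$H{\left(U \right)} = -2$ ($H{\left(U \right)} = 0 - 2 = -2$)
$D = -15$ ($D = \frac{\left(-6 - 3\right) 5}{3} = \frac{\left(-9\right) 5}{3} = \frac{1}{3} \left(-45\right) = -15$)
$\left(n{\left(-6 \right)} + H{\left(-12 \right)}\right) D = \left(\left(135 - 6\right) - 2\right) \left(-15\right) = \left(129 - 2\right) \left(-15\right) = 127 \left(-15\right) = -1905$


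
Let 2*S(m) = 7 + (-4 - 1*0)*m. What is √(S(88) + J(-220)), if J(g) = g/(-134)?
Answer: I*√3067930/134 ≈ 13.071*I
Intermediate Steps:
S(m) = 7/2 - 2*m (S(m) = (7 + (-4 - 1*0)*m)/2 = (7 + (-4 + 0)*m)/2 = (7 - 4*m)/2 = 7/2 - 2*m)
J(g) = -g/134 (J(g) = g*(-1/134) = -g/134)
√(S(88) + J(-220)) = √((7/2 - 2*88) - 1/134*(-220)) = √((7/2 - 176) + 110/67) = √(-345/2 + 110/67) = √(-22895/134) = I*√3067930/134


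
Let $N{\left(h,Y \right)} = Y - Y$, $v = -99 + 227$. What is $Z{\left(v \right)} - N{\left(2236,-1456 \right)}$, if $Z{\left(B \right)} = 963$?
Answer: $963$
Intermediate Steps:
$v = 128$
$N{\left(h,Y \right)} = 0$
$Z{\left(v \right)} - N{\left(2236,-1456 \right)} = 963 - 0 = 963 + 0 = 963$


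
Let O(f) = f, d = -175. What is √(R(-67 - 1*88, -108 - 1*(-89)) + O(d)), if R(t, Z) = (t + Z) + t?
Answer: 6*I*√14 ≈ 22.45*I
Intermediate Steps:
R(t, Z) = Z + 2*t (R(t, Z) = (Z + t) + t = Z + 2*t)
√(R(-67 - 1*88, -108 - 1*(-89)) + O(d)) = √(((-108 - 1*(-89)) + 2*(-67 - 1*88)) - 175) = √(((-108 + 89) + 2*(-67 - 88)) - 175) = √((-19 + 2*(-155)) - 175) = √((-19 - 310) - 175) = √(-329 - 175) = √(-504) = 6*I*√14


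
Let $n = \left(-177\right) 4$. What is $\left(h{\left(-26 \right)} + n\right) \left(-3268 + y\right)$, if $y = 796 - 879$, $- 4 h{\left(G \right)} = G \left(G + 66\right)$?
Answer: $1501248$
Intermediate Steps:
$h{\left(G \right)} = - \frac{G \left(66 + G\right)}{4}$ ($h{\left(G \right)} = - \frac{G \left(G + 66\right)}{4} = - \frac{G \left(66 + G\right)}{4}$)
$n = -708$
$y = -83$ ($y = 796 - 879 = -83$)
$\left(h{\left(-26 \right)} + n\right) \left(-3268 + y\right) = \left(\left(- \frac{1}{4}\right) \left(-26\right) \left(66 - 26\right) - 708\right) \left(-3268 - 83\right) = \left(\left(- \frac{1}{4}\right) \left(-26\right) 40 - 708\right) \left(-3351\right) = \left(260 - 708\right) \left(-3351\right) = \left(-448\right) \left(-3351\right) = 1501248$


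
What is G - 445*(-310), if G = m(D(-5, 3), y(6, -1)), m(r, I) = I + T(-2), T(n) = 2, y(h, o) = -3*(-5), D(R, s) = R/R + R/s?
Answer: 137967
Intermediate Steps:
D(R, s) = 1 + R/s
y(h, o) = 15
m(r, I) = 2 + I (m(r, I) = I + 2 = 2 + I)
G = 17 (G = 2 + 15 = 17)
G - 445*(-310) = 17 - 445*(-310) = 17 + 137950 = 137967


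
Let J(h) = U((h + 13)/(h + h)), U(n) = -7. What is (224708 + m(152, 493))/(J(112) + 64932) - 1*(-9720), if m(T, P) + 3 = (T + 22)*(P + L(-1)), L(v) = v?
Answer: 631381313/64925 ≈ 9724.8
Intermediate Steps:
J(h) = -7
m(T, P) = -3 + (-1 + P)*(22 + T) (m(T, P) = -3 + (T + 22)*(P - 1) = -3 + (22 + T)*(-1 + P) = -3 + (-1 + P)*(22 + T))
(224708 + m(152, 493))/(J(112) + 64932) - 1*(-9720) = (224708 + (-25 - 1*152 + 22*493 + 493*152))/(-7 + 64932) - 1*(-9720) = (224708 + (-25 - 152 + 10846 + 74936))/64925 + 9720 = (224708 + 85605)*(1/64925) + 9720 = 310313*(1/64925) + 9720 = 310313/64925 + 9720 = 631381313/64925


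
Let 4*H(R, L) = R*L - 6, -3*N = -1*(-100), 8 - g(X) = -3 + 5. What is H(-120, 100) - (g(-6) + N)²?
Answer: -67475/18 ≈ -3748.6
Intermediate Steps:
g(X) = 6 (g(X) = 8 - (-3 + 5) = 8 - 1*2 = 8 - 2 = 6)
N = -100/3 (N = -(-1)*(-100)/3 = -⅓*100 = -100/3 ≈ -33.333)
H(R, L) = -3/2 + L*R/4 (H(R, L) = (R*L - 6)/4 = (L*R - 6)/4 = (-6 + L*R)/4 = -3/2 + L*R/4)
H(-120, 100) - (g(-6) + N)² = (-3/2 + (¼)*100*(-120)) - (6 - 100/3)² = (-3/2 - 3000) - (-82/3)² = -6003/2 - 1*6724/9 = -6003/2 - 6724/9 = -67475/18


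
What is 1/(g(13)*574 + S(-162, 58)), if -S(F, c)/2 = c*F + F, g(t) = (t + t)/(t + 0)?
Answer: 1/20264 ≈ 4.9349e-5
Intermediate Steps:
g(t) = 2 (g(t) = (2*t)/t = 2)
S(F, c) = -2*F - 2*F*c (S(F, c) = -2*(c*F + F) = -2*(F*c + F) = -2*(F + F*c) = -2*F - 2*F*c)
1/(g(13)*574 + S(-162, 58)) = 1/(2*574 - 2*(-162)*(1 + 58)) = 1/(1148 - 2*(-162)*59) = 1/(1148 + 19116) = 1/20264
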